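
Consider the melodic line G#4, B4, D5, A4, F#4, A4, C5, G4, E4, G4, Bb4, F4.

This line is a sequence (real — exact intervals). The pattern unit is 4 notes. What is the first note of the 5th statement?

C4

Unit = 4 notes; the statements start on G#4, F#4, E4, moving down a 2nd each time.
Extending the heads down a 2nd: D4 → C4.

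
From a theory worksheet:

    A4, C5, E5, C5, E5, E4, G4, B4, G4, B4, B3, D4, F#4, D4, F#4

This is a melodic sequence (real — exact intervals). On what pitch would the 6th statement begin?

Taking 5-note groups, the heads are A4, E4, B3: the pattern moves down a 4th.
Continuing: F#3 → C#3 → G#2. Statement 6 starts on G#2.

G#2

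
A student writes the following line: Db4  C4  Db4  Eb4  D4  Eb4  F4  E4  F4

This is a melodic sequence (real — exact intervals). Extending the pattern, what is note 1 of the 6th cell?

With 3-note cells, note 1 of each statement runs Db4, Eb4, F4.
Each moves up a 2nd. Continuing: G4 → A4 → B4.

B4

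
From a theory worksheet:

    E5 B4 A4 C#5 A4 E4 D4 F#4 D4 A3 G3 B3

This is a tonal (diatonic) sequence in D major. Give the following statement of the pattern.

G3 D3 C#3 E3

Unit = 4 notes; the statements start on E5, A4, D4, moving down a 5th each time.
From G3 the diatonic shape gives G3 D3 C#3 E3.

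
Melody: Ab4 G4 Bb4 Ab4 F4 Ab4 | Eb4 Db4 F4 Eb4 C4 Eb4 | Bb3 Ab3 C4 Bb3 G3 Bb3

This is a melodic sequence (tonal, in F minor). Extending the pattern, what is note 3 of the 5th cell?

Db3

With 6-note cells, note 3 of each statement runs Bb4, F4, C4.
Carrying that down a 4th forward: G3 → Db3.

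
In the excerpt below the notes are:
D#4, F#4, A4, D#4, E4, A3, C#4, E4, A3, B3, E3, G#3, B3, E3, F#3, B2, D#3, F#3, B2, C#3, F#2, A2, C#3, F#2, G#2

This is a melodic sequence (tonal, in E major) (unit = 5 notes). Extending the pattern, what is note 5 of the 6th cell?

D#2

Grouping in 5s, the 5th note of each cell is E4, B3, F#3, C#3, G#2.
From G#2, down a 4th gives D#2.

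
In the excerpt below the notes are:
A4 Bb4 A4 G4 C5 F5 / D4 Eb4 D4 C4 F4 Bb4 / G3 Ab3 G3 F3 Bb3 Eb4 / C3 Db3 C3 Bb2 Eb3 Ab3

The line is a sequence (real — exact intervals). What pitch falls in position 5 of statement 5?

With 6-note cells, note 5 of each statement runs C5, F4, Bb3, Eb3.
Each moves down a 5th; the next is Ab2.

Ab2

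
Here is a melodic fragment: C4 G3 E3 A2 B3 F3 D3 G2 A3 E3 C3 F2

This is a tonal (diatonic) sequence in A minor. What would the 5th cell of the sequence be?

Taking 4-note groups, the heads are C4, B3, A3: the pattern moves down a 2nd.
Carrying on: G3 → F3.
Statement 5 starts on F3 and keeps the same diatonic contour: F3 C3 A2 D2.

F3 C3 A2 D2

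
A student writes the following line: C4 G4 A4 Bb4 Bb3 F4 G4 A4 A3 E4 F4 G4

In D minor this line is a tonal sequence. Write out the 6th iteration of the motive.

E3 Bb3 C4 D4

Unit = 4 notes; the statements start on C4, Bb3, A3, moving down a 2nd each time.
Carrying on: G3 → F3 → E3.
Statement 6 starts on E3 and keeps the same diatonic contour: E3 Bb3 C4 D4.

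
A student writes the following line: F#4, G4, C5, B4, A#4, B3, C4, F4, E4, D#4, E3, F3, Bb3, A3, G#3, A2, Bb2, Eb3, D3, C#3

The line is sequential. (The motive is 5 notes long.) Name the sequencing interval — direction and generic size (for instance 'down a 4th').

down a 5th

The 5-note cells begin on F#4, B3, E3, A2 — each down a 5th from the last.
From F#4 to B3: down a 5th.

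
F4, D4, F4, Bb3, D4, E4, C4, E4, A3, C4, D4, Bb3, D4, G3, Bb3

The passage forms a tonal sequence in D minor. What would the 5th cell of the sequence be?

Unit = 5 notes; the statements start on F4, E4, D4, moving down a 2nd each time.
Extending down a 2nd: C4 → Bb3.
So cell 5 is Bb3 G3 Bb3 E3 G3.

Bb3 G3 Bb3 E3 G3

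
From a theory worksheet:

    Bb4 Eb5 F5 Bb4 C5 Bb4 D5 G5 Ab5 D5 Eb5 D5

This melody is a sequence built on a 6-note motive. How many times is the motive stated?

12 notes in groups of 6 gives 12/6 = 2 statements.
Starts: Bb4, D5 — each up a 3rd.

2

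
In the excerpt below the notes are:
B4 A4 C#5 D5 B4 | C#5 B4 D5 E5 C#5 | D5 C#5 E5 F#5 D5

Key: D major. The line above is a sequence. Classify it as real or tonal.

tonal

Every note is diatonic to D major.
Cell 1 has +4 semitones from note 2 to 3, but cell 2 has +3 — the interval quality changes while the contour stays the same, which is the hallmark of a tonal sequence.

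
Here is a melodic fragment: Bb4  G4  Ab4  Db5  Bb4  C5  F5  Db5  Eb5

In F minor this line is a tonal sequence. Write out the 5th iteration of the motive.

Unit = 3 notes; the statements start on Bb4, Db5, F5, moving up a 3rd each time.
Extending up a 3rd: Ab5 → C6.
So cell 5 is C6 Ab5 Bb5.

C6 Ab5 Bb5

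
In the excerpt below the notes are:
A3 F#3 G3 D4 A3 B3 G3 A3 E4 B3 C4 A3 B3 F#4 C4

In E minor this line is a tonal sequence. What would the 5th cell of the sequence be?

E4 C4 D4 A4 E4

The 5-note cells begin on A3, B3, C4 — each up a 2nd from the last.
Extending up a 2nd: D4 → E4.
Statement 5 starts on E4 and keeps the same diatonic contour: E4 C4 D4 A4 E4.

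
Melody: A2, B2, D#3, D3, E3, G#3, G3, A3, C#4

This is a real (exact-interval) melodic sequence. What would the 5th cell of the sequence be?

With a 3-note motive the entries are A2, D3, G3, each up a 4th from the previous.
Extending up a 4th: C4 → F4.
Statement 5 starts on F4 and keeps the same exact contour: F4 G4 B4.

F4 G4 B4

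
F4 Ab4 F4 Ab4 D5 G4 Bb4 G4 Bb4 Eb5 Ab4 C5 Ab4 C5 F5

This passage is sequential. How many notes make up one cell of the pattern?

15 notes total. Splitting into 3 groups of 5:
F4 Ab4 F4 Ab4 D5 | G4 Bb4 G4 Bb4 Eb5 | Ab4 C5 Ab4 C5 F5
That's a consistent up a 2nd shift per cell, and no other grouping gives one.

5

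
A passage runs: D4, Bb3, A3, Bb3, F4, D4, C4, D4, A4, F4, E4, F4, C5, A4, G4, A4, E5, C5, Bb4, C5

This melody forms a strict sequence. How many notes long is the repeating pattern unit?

4

20 notes total. Splitting into 5 groups of 4:
D4 Bb3 A3 Bb3 | F4 D4 C4 D4 | A4 F4 E4 F4 | C5 A4 G4 A4 | E5 C5 Bb4 C5
That's a consistent up a 3rd shift per cell, and no other grouping gives one.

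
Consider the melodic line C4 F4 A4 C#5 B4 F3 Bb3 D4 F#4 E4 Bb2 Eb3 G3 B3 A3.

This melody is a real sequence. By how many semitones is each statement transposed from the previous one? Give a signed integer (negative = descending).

Taking 5-note groups, the heads are C4, F3, Bb2: the pattern moves down a 5th.
Counting half-steps from C4 to F3: -7.

-7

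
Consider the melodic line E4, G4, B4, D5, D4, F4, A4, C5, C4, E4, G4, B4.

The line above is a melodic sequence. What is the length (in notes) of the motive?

4

There are 12 notes; a 4-note unit gives 3 cells:
E4 G4 B4 D5 | D4 F4 A4 C5 | C4 E4 G4 B4
Each cell is the previous one down a 2nd — so the unit is 4 notes.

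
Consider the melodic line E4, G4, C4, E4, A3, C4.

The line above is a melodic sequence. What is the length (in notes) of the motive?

6 notes total. Splitting into 3 groups of 2:
E4 G4 | C4 E4 | A3 C4
Each cell is the previous one down a 3rd — so the unit is 2 notes.

2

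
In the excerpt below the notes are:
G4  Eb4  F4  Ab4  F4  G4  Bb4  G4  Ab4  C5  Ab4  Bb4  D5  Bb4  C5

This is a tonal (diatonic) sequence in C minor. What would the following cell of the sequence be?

Eb5 C5 D5

Taking 3-note groups, the heads are G4, Ab4, Bb4, C5, D5: the pattern moves up a 2nd.
So cell 6 is Eb5 C5 D5.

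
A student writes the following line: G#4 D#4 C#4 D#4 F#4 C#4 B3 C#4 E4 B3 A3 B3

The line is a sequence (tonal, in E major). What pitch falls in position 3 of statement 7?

With 4-note cells, note 3 of each statement runs C#4, B3, A3.
Extending down a 2nd: G#3 → F#3 → E3 → D#3.

D#3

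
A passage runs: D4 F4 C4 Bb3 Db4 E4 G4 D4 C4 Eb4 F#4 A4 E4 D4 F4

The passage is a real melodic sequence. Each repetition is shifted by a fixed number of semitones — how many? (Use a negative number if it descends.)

The 5-note cells begin on D4, E4, F#4 — each up a 2nd from the last.
D4→E4 is 64 − 62 = 2 semitones.

2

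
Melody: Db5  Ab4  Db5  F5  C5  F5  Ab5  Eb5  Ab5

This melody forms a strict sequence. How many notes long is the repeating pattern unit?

Try groups of 3 (3 cells in 9 notes):
Db5 Ab4 Db5 | F5 C5 F5 | Ab5 Eb5 Ab5
That's a consistent up a 3rd shift per cell, and no other grouping gives one.

3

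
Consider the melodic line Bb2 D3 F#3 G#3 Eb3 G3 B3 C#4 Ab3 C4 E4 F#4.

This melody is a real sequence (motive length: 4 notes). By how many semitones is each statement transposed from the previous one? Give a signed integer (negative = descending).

5

The 4-note cells begin on Bb2, Eb3, Ab3 — each up a 4th from the last.
Bb2 to Eb3 spans +5 semitones.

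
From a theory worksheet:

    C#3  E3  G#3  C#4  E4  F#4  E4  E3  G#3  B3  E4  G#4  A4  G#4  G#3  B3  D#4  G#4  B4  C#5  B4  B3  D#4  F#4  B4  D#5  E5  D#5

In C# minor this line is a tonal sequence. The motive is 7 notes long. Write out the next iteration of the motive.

Taking 7-note groups, the heads are C#3, E3, G#3, B3: the pattern moves up a 3rd.
So cell 5 is D#4 F#4 A4 D#5 F#5 G#5 F#5.

D#4 F#4 A4 D#5 F#5 G#5 F#5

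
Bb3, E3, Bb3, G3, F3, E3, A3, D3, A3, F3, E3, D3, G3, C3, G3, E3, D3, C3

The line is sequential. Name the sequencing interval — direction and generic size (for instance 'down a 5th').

With a 6-note motive the entries are Bb3, A3, G3, each down a 2nd from the previous.
Bb3 to A3 is down a 2nd.

down a 2nd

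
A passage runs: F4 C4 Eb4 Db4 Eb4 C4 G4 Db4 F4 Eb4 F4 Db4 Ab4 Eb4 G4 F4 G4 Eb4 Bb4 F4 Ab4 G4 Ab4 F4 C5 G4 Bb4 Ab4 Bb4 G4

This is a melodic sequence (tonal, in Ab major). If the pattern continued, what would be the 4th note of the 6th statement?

Bb4

The unit is 6 notes. Position-4 pitches of the 5 shown cells: Db4, Eb4, F4, G4, Ab4.
One more up a 2nd gives Bb4.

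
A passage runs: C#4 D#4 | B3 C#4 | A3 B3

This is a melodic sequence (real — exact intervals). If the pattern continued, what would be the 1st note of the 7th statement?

Db3

Grouping in 2s, the 1st note of each cell is C#4, B3, A3.
Carrying that down a 2nd forward: G3 → F3 → Eb3 → Db3.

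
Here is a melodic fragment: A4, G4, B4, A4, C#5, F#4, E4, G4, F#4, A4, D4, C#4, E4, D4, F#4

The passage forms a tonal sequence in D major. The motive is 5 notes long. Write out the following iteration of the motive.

The 5-note cells begin on A4, F#4, D4 — each down a 3rd from the last.
So cell 4 is B3 A3 C#4 B3 D4.

B3 A3 C#4 B3 D4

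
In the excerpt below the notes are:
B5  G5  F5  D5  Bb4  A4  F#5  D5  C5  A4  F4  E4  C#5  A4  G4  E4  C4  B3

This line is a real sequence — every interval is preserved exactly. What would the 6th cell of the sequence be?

With a 6-note motive the entries are B5, F#5, C#5, each down a 4th from the previous.
Extending down a 4th: G#4 → D#4 → A#3.
So cell 6 is A#3 F#3 E3 C#3 A2 G#2.

A#3 F#3 E3 C#3 A2 G#2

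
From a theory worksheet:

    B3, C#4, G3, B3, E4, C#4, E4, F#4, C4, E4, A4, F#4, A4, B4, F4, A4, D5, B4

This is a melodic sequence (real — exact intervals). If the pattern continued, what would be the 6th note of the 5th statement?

A5

With 6-note cells, note 6 of each statement runs C#4, F#4, B4.
Each moves up a 4th. Continuing: E5 → A5.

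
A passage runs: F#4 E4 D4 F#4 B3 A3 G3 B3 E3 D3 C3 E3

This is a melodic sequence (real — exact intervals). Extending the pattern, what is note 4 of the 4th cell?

With 4-note cells, note 4 of each statement runs F#4, B3, E3.
One more down a 5th gives A2.

A2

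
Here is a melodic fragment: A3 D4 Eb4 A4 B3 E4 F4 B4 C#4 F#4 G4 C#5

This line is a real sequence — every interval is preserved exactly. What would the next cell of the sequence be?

D#4 G#4 A4 D#5

Unit = 4 notes; the statements start on A3, B3, C#4, moving up a 2nd each time.
From D#4 the exact shape gives D#4 G#4 A4 D#5.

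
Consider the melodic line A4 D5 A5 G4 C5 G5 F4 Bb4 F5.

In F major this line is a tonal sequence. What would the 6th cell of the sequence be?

C4 F4 C5

Unit = 3 notes; the statements start on A4, G4, F4, moving down a 2nd each time.
Carrying on: E4 → D4 → C4.
So cell 6 is C4 F4 C5.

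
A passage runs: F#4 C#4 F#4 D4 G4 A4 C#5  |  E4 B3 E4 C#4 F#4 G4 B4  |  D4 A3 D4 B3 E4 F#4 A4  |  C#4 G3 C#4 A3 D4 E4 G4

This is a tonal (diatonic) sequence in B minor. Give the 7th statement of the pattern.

G3 D3 G3 E3 A3 B3 D4

The 7-note cells begin on F#4, E4, D4, C#4 — each down a 2nd from the last.
Continuing the starts: B3 → A3 → G3.
So cell 7 is G3 D3 G3 E3 A3 B3 D4.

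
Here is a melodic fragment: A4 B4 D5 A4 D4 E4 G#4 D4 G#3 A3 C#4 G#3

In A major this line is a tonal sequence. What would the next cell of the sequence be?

Unit = 4 notes; the statements start on A4, D4, G#3, moving down a 5th each time.
From C#3 the diatonic shape gives C#3 D3 F#3 C#3.

C#3 D3 F#3 C#3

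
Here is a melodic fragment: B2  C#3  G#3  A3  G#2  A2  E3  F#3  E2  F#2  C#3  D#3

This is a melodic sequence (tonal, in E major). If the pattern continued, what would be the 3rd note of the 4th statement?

The unit is 4 notes. Position-3 pitches of the 3 shown cells: G#3, E3, C#3.
From C#3, down a 3rd gives A2.

A2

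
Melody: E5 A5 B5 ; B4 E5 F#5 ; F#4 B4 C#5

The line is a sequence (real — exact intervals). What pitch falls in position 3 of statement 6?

A#3

With 3-note cells, note 3 of each statement runs B5, F#5, C#5.
Extending down a 4th: G#4 → D#4 → A#3.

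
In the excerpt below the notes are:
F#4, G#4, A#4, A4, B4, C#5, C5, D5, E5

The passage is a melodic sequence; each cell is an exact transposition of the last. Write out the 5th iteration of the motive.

Gb5 Ab5 Bb5

The 3-note cells begin on F#4, A4, C5 — each up a 3rd from the last.
Carrying on: Eb5 → Gb5.
Statement 5 starts on Gb5 and keeps the same exact contour: Gb5 Ab5 Bb5.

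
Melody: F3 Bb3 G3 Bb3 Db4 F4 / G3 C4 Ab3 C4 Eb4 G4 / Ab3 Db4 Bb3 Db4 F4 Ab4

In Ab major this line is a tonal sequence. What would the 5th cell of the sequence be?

The 6-note cells begin on F3, G3, Ab3 — each up a 2nd from the last.
Continuing the starts: Bb3 → C4.
From C4 the diatonic shape gives C4 F4 Db4 F4 Ab4 C5.

C4 F4 Db4 F4 Ab4 C5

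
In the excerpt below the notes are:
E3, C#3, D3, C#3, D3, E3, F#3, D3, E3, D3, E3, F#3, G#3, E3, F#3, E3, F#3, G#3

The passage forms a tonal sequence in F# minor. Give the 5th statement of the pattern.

With a 6-note motive the entries are E3, F#3, G#3, each up a 2nd from the previous.
Carrying on: A3 → B3.
Statement 5 starts on B3 and keeps the same diatonic contour: B3 G#3 A3 G#3 A3 B3.

B3 G#3 A3 G#3 A3 B3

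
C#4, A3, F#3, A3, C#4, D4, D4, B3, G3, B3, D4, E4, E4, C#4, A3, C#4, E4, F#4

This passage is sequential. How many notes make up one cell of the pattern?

Try groups of 6 (3 cells in 18 notes):
C#4 A3 F#3 A3 C#4 D4 | D4 B3 G3 B3 D4 E4 | E4 C#4 A3 C#4 E4 F#4
Every group is a transposition up a 2nd of the one before; no shorter unit works.

6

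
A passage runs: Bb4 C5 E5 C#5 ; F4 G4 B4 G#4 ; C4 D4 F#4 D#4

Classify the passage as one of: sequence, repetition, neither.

sequence

Each 4-note cell is the previous one transposed down a 4th.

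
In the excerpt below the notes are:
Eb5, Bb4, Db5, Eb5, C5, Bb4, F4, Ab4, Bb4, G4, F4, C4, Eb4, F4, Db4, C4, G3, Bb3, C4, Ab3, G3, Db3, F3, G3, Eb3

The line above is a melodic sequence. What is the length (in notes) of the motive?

5

25 notes total. Splitting into 5 groups of 5:
Eb5 Bb4 Db5 Eb5 C5 | Bb4 F4 Ab4 Bb4 G4 | F4 C4 Eb4 F4 Db4 | C4 G3 Bb3 C4 Ab3 | G3 Db3 F3 G3 Eb3
Every group is a transposition down a 4th of the one before; no shorter unit works.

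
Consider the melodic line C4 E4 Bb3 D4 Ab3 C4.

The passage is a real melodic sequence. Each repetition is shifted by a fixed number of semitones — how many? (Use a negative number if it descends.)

Unit = 2 notes; the statements start on C4, Bb3, Ab3, moving down a 2nd each time.
Counting half-steps from C4 to Bb3: -2.

-2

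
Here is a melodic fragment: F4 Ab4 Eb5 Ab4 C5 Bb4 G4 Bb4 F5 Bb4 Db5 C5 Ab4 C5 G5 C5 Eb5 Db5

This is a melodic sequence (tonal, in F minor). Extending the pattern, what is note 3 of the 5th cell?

With 6-note cells, note 3 of each statement runs Eb5, F5, G5.
Extending up a 2nd: Ab5 → Bb5.

Bb5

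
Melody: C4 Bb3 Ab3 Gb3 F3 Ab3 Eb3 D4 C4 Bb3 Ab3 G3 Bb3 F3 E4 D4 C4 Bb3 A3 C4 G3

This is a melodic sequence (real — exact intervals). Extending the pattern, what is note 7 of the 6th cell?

Grouping in 7s, the 7th note of each cell is Eb3, F3, G3.
Extending up a 2nd: A3 → B3 → C#4.

C#4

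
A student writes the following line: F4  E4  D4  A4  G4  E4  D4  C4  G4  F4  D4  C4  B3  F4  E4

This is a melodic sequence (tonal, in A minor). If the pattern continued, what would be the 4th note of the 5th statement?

D4

The unit is 5 notes. Position-4 pitches of the 3 shown cells: A4, G4, F4.
Extending down a 2nd: E4 → D4.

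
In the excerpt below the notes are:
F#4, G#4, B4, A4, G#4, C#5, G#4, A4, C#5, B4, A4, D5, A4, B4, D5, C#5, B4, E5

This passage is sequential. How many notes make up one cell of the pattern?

6

Try groups of 6 (3 cells in 18 notes):
F#4 G#4 B4 A4 G#4 C#5 | G#4 A4 C#5 B4 A4 D5 | A4 B4 D5 C#5 B4 E5
Every group is a transposition up a 2nd of the one before; no shorter unit works.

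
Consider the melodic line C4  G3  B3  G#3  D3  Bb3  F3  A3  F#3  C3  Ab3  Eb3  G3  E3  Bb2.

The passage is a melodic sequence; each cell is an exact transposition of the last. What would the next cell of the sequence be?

Gb3 Db3 F3 D3 Ab2

The 5-note cells begin on C4, Bb3, Ab3 — each down a 2nd from the last.
So cell 4 is Gb3 Db3 F3 D3 Ab2.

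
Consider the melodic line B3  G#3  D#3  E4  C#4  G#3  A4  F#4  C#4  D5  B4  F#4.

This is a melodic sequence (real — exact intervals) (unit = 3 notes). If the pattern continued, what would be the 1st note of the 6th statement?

C6

The unit is 3 notes. Position-1 pitches of the 4 shown cells: B3, E4, A4, D5.
Carrying that up a 4th forward: G5 → C6.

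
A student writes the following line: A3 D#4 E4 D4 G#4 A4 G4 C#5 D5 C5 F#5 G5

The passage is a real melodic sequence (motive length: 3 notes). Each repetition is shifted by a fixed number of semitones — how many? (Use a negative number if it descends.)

Taking 3-note groups, the heads are A3, D4, G4, C5: the pattern moves up a 4th.
A3 to D4 spans +5 semitones.

5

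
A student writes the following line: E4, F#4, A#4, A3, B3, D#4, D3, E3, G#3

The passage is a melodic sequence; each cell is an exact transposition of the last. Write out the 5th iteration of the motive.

C2 D2 F#2

Unit = 3 notes; the statements start on E4, A3, D3, moving down a 5th each time.
Extending down a 5th: G2 → C2.
So cell 5 is C2 D2 F#2.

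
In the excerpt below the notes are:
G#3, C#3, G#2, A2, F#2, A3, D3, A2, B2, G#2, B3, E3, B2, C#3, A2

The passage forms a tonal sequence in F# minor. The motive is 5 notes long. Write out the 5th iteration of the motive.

D4 G#3 D3 E3 C#3

Unit = 5 notes; the statements start on G#3, A3, B3, moving up a 2nd each time.
Extending up a 2nd: C#4 → D4.
So cell 5 is D4 G#3 D3 E3 C#3.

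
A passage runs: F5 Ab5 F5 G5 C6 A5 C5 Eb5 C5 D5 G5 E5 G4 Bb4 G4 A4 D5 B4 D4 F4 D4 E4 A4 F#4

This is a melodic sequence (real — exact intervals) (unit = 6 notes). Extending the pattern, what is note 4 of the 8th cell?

The unit is 6 notes. Position-4 pitches of the 4 shown cells: G5, D5, A4, E4.
Extending down a 4th: B3 → F#3 → C#3 → G#2.

G#2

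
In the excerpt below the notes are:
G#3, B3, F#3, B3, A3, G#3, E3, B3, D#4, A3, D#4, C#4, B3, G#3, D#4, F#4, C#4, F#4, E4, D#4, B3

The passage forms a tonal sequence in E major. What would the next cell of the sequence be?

Unit = 7 notes; the statements start on G#3, B3, D#4, moving up a 3rd each time.
Statement 4 starts on F#4 and keeps the same diatonic contour: F#4 A4 E4 A4 G#4 F#4 D#4.

F#4 A4 E4 A4 G#4 F#4 D#4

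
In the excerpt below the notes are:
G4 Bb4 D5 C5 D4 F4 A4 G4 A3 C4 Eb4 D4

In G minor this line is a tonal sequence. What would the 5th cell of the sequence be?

The 4-note cells begin on G4, D4, A3 — each down a 4th from the last.
Extending down a 4th: Eb3 → Bb2.
Statement 5 starts on Bb2 and keeps the same diatonic contour: Bb2 D3 F3 Eb3.

Bb2 D3 F3 Eb3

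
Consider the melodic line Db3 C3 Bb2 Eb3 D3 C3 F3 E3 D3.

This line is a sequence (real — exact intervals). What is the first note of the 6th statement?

B3

The 3-note cells begin on Db3, Eb3, F3 — each up a 2nd from the last.
Extending the heads up a 2nd: G3 → A3 → B3.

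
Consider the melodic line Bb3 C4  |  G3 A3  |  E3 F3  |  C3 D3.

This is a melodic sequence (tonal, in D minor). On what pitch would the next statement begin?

The 2-note cells begin on Bb3, G3, E3, C3 — each down a 3rd from the last.
The next head, down a 3rd from C3, is A2.

A2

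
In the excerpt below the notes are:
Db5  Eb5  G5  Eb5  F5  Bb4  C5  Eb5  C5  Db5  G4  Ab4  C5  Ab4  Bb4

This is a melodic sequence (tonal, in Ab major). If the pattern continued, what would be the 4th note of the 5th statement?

With 5-note cells, note 4 of each statement runs Eb5, C5, Ab4.
Extending down a 3rd: F4 → Db4.

Db4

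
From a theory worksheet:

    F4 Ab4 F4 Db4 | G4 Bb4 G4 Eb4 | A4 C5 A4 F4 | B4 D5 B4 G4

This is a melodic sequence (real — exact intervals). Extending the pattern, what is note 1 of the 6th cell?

D#5

With 4-note cells, note 1 of each statement runs F4, G4, A4, B4.
Carrying that up a 2nd forward: C#5 → D#5.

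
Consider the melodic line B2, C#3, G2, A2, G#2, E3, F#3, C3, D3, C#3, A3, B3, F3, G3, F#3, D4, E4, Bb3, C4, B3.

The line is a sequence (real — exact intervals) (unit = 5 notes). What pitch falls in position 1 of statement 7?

F5

With 5-note cells, note 1 of each statement runs B2, E3, A3, D4.
Each moves up a 4th. Continuing: G4 → C5 → F5.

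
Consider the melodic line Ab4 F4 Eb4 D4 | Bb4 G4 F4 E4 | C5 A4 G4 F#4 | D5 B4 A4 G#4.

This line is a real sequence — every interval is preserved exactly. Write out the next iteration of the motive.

With a 4-note motive the entries are Ab4, Bb4, C5, D5, each up a 2nd from the previous.
So cell 5 is E5 C#5 B4 A#4.

E5 C#5 B4 A#4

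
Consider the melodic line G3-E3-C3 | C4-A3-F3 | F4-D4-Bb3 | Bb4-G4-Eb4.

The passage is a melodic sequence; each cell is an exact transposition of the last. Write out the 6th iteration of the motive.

Ab5 F5 Db5

The 3-note cells begin on G3, C4, F4, Bb4 — each up a 4th from the last.
Continuing the starts: Eb5 → Ab5.
So cell 6 is Ab5 F5 Db5.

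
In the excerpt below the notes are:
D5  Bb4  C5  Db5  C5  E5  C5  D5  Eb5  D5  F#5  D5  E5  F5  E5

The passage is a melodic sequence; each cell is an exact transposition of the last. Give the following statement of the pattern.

With a 5-note motive the entries are D5, E5, F#5, each up a 2nd from the previous.
Statement 4 starts on G#5 and keeps the same exact contour: G#5 E5 F#5 G5 F#5.

G#5 E5 F#5 G5 F#5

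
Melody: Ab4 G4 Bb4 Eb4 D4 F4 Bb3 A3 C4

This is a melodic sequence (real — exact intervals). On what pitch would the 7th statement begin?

Unit = 3 notes; the statements start on Ab4, Eb4, Bb3, moving down a 4th each time.
Continuing: F3 → C3 → G2 → D2. Statement 7 starts on D2.

D2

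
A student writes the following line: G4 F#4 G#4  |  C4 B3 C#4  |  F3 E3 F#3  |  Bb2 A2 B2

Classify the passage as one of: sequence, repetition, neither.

sequence

Each 3-note cell is the previous one transposed down a 5th.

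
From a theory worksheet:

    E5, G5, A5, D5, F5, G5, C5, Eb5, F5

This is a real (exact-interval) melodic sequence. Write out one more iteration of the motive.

Bb4 Db5 Eb5

The 3-note cells begin on E5, D5, C5 — each down a 2nd from the last.
So cell 4 is Bb4 Db5 Eb5.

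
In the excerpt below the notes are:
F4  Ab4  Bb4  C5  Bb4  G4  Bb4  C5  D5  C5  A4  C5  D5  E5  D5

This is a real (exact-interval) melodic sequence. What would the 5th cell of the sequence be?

The 5-note cells begin on F4, G4, A4 — each up a 2nd from the last.
Carrying on: B4 → C#5.
So cell 5 is C#5 E5 F#5 G#5 F#5.

C#5 E5 F#5 G#5 F#5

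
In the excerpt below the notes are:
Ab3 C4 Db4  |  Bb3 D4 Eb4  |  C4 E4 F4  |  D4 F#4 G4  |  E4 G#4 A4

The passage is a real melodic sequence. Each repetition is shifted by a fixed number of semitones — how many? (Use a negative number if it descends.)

Taking 3-note groups, the heads are Ab3, Bb3, C4, D4, E4: the pattern moves up a 2nd.
Counting half-steps from Ab3 to Bb3: 2.

2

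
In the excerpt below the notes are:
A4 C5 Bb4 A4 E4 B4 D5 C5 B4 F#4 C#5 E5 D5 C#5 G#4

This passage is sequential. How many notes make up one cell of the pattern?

5

There are 15 notes; a 5-note unit gives 3 cells:
A4 C5 Bb4 A4 E4 | B4 D5 C5 B4 F#4 | C#5 E5 D5 C#5 G#4
Each cell is the previous one up a 2nd — so the unit is 5 notes.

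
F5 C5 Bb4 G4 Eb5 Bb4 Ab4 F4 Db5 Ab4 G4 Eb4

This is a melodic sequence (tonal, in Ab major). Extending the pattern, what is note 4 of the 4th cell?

With 4-note cells, note 4 of each statement runs G4, F4, Eb4.
From Eb4, down a 2nd gives Db4.

Db4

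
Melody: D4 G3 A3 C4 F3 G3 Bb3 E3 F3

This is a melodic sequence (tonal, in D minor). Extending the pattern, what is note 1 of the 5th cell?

G3

Grouping in 3s, the 1st note of each cell is D4, C4, Bb3.
Carrying that down a 2nd forward: A3 → G3.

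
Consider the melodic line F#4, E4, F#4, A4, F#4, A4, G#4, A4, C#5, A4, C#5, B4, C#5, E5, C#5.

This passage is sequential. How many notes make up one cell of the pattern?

There are 15 notes; a 5-note unit gives 3 cells:
F#4 E4 F#4 A4 F#4 | A4 G#4 A4 C#5 A4 | C#5 B4 C#5 E5 C#5
That's a consistent up a 3rd shift per cell, and no other grouping gives one.

5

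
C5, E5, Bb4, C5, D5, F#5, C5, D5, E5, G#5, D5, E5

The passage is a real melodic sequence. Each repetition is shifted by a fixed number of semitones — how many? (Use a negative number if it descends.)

Unit = 4 notes; the statements start on C5, D5, E5, moving up a 2nd each time.
C5 to D5 spans +2 semitones.

2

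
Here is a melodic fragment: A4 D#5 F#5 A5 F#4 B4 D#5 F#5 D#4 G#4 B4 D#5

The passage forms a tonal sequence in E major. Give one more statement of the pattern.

B3 E4 G#4 B4

With a 4-note motive the entries are A4, F#4, D#4, each down a 3rd from the previous.
Statement 4 starts on B3 and keeps the same diatonic contour: B3 E4 G#4 B4.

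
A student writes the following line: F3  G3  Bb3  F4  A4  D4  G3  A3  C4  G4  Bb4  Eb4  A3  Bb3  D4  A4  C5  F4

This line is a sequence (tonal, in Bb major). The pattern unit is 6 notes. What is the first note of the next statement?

Unit = 6 notes; the statements start on F3, G3, A3, moving up a 2nd each time.
One more step up a 2nd gives Bb3.

Bb3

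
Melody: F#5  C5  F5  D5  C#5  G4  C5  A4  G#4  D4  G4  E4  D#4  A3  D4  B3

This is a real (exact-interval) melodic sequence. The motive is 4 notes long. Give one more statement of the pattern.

A#3 E3 A3 F#3

With a 4-note motive the entries are F#5, C#5, G#4, D#4, each down a 4th from the previous.
So cell 5 is A#3 E3 A3 F#3.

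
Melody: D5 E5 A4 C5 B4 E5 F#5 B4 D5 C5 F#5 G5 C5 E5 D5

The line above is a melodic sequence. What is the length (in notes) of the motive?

5

15 notes total. Splitting into 3 groups of 5:
D5 E5 A4 C5 B4 | E5 F#5 B4 D5 C5 | F#5 G5 C5 E5 D5
Each cell is the previous one up a 2nd — so the unit is 5 notes.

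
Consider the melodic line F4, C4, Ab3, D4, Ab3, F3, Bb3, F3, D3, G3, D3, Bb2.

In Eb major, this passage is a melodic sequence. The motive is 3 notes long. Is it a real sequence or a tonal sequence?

tonal

Every note is diatonic to Eb major.
Cell 1 has -5 semitones from note 1 to 2, but cell 2 has -6 — the interval quality changes while the contour stays the same, which is the hallmark of a tonal sequence.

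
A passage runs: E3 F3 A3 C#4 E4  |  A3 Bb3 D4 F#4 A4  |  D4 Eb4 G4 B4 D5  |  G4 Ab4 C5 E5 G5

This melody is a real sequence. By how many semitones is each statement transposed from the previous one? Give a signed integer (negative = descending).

Unit = 5 notes; the statements start on E3, A3, D4, G4, moving up a 4th each time.
E3 to A3 spans +5 semitones.

5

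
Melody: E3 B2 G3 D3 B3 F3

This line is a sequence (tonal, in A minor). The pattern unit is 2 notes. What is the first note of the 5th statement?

With a 2-note motive the entries are E3, G3, B3, each up a 3rd from the previous.
Extending the heads up a 3rd: D4 → F4.

F4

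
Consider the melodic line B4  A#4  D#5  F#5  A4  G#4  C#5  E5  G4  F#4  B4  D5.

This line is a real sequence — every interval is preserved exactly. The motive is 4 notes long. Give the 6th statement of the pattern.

Db4 C4 F4 Ab4

The 4-note cells begin on B4, A4, G4 — each down a 2nd from the last.
Carrying on: F4 → Eb4 → Db4.
So cell 6 is Db4 C4 F4 Ab4.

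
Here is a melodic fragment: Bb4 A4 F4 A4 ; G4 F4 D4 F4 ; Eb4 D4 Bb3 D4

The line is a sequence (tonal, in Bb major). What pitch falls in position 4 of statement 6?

Eb3

The unit is 4 notes. Position-4 pitches of the 3 shown cells: A4, F4, D4.
Carrying that down a 3rd forward: Bb3 → G3 → Eb3.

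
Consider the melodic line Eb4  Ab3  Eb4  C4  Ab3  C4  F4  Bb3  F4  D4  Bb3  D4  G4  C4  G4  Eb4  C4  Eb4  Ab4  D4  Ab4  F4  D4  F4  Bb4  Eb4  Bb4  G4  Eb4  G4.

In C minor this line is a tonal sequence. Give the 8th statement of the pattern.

Eb5 Ab4 Eb5 C5 Ab4 C5

Unit = 6 notes; the statements start on Eb4, F4, G4, Ab4, Bb4, moving up a 2nd each time.
Carrying on: C5 → D5 → Eb5.
From Eb5 the diatonic shape gives Eb5 Ab4 Eb5 C5 Ab4 C5.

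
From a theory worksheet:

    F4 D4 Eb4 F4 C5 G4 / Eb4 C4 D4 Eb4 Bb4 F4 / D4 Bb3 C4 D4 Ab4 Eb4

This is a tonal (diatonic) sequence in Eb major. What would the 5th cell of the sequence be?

Bb3 G3 Ab3 Bb3 F4 C4

With a 6-note motive the entries are F4, Eb4, D4, each down a 2nd from the previous.
Carrying on: C4 → Bb3.
From Bb3 the diatonic shape gives Bb3 G3 Ab3 Bb3 F4 C4.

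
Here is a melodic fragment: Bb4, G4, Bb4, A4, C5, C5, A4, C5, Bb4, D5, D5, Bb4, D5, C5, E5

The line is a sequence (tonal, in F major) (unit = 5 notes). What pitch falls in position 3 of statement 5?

The unit is 5 notes. Position-3 pitches of the 3 shown cells: Bb4, C5, D5.
Each moves up a 2nd. Continuing: E5 → F5.

F5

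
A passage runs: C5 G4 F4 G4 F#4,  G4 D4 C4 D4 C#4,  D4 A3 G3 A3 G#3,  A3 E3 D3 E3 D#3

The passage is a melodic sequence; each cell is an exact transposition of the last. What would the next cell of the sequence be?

E3 B2 A2 B2 A#2

The 5-note cells begin on C5, G4, D4, A3 — each down a 4th from the last.
So cell 5 is E3 B2 A2 B2 A#2.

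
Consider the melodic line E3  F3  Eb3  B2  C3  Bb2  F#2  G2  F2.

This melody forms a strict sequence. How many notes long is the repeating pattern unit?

3

9 notes total. Splitting into 3 groups of 3:
E3 F3 Eb3 | B2 C3 Bb2 | F#2 G2 F2
Each cell is the previous one down a 4th — so the unit is 3 notes.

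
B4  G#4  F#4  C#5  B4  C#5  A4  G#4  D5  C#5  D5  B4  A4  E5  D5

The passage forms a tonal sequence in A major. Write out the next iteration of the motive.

E5 C#5 B4 F#5 E5

Unit = 5 notes; the statements start on B4, C#5, D5, moving up a 2nd each time.
Statement 4 starts on E5 and keeps the same diatonic contour: E5 C#5 B4 F#5 E5.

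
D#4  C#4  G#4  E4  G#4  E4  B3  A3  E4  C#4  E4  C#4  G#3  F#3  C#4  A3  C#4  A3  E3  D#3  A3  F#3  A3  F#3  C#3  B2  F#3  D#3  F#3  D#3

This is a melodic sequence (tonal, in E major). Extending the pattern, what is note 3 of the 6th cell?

Grouping in 6s, the 3rd note of each cell is G#4, E4, C#4, A3, F#3.
From F#3, down a 3rd gives D#3.

D#3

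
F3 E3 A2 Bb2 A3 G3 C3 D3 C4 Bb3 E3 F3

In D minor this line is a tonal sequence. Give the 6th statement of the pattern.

Unit = 4 notes; the statements start on F3, A3, C4, moving up a 3rd each time.
Extending up a 3rd: E4 → G4 → Bb4.
Statement 6 starts on Bb4 and keeps the same diatonic contour: Bb4 A4 D4 E4.

Bb4 A4 D4 E4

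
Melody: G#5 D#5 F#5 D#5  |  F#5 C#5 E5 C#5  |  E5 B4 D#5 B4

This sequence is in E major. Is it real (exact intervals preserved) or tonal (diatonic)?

Every note is diatonic to E major.
Cell 1 has +3 semitones from note 2 to 3, but cell 3 has +4 — the interval quality changes while the contour stays the same, which is the hallmark of a tonal sequence.

tonal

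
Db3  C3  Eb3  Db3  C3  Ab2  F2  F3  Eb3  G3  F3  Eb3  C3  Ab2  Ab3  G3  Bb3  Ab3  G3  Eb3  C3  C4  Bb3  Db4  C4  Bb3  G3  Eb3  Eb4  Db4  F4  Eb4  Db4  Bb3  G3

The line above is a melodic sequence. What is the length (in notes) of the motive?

Try groups of 7 (5 cells in 35 notes):
Db3 C3 Eb3 Db3 C3 Ab2 F2 | F3 Eb3 G3 F3 Eb3 C3 Ab2 | Ab3 G3 Bb3 Ab3 G3 Eb3 C3 | C4 Bb3 Db4 C4 Bb3 G3 Eb3 | Eb4 Db4 F4 Eb4 Db4 Bb3 G3
Every group is a transposition up a 3rd of the one before; no shorter unit works.

7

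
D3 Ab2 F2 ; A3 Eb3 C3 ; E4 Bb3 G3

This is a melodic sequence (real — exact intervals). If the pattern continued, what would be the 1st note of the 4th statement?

B4

With 3-note cells, note 1 of each statement runs D3, A3, E4.
One more up a 5th gives B4.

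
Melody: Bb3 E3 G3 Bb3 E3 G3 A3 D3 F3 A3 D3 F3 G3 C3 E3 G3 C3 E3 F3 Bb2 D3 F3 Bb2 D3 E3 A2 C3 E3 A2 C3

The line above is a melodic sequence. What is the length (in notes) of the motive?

6

There are 30 notes; a 6-note unit gives 5 cells:
Bb3 E3 G3 Bb3 E3 G3 | A3 D3 F3 A3 D3 F3 | G3 C3 E3 G3 C3 E3 | F3 Bb2 D3 F3 Bb2 D3 | E3 A2 C3 E3 A2 C3
Every group is a transposition down a 2nd of the one before; no shorter unit works.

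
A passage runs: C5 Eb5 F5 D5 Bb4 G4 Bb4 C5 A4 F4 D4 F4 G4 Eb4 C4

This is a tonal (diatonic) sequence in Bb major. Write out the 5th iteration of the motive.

Unit = 5 notes; the statements start on C5, G4, D4, moving down a 4th each time.
Carrying on: A3 → Eb3.
Statement 5 starts on Eb3 and keeps the same diatonic contour: Eb3 G3 A3 F3 D3.

Eb3 G3 A3 F3 D3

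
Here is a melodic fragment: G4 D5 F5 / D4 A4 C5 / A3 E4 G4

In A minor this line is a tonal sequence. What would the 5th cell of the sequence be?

Unit = 3 notes; the statements start on G4, D4, A3, moving down a 4th each time.
Carrying on: E3 → B2.
Statement 5 starts on B2 and keeps the same diatonic contour: B2 F3 A3.

B2 F3 A3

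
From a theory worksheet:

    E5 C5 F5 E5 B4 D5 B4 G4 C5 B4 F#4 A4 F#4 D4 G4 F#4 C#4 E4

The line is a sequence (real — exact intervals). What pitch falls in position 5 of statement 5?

D#3

With 6-note cells, note 5 of each statement runs B4, F#4, C#4.
Each moves down a 4th. Continuing: G#3 → D#3.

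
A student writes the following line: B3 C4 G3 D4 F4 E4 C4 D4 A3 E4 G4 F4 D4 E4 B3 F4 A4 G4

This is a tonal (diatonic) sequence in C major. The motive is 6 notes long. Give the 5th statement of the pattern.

Unit = 6 notes; the statements start on B3, C4, D4, moving up a 2nd each time.
Extending up a 2nd: E4 → F4.
Statement 5 starts on F4 and keeps the same diatonic contour: F4 G4 D4 A4 C5 B4.

F4 G4 D4 A4 C5 B4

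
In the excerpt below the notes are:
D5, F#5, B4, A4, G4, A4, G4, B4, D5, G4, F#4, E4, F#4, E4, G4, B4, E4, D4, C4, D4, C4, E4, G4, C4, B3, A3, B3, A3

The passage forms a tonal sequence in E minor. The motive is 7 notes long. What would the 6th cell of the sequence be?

The 7-note cells begin on D5, B4, G4, E4 — each down a 3rd from the last.
Continuing the starts: C4 → A3.
So cell 6 is A3 C4 F#3 E3 D3 E3 D3.

A3 C4 F#3 E3 D3 E3 D3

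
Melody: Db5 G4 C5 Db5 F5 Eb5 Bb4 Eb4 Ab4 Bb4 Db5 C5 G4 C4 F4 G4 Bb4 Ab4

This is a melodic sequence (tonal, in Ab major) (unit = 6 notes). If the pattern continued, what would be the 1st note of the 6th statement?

Ab3

With 6-note cells, note 1 of each statement runs Db5, Bb4, G4.
Extending down a 3rd: Eb4 → C4 → Ab3.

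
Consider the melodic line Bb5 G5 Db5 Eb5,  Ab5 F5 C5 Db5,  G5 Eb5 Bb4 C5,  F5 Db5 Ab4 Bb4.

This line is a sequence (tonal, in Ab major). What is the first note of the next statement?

Taking 4-note groups, the heads are Bb5, Ab5, G5, F5: the pattern moves down a 2nd.
The next head, down a 2nd from F5, is Eb5.

Eb5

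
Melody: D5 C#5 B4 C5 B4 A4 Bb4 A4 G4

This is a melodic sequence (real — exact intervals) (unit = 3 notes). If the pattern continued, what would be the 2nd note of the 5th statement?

Grouping in 3s, the 2nd note of each cell is C#5, B4, A4.
Carrying that down a 2nd forward: G4 → F4.

F4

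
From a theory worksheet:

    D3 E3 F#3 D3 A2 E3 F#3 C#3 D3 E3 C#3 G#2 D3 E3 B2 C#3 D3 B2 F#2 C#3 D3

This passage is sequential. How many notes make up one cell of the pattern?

21 notes total. Splitting into 3 groups of 7:
D3 E3 F#3 D3 A2 E3 F#3 | C#3 D3 E3 C#3 G#2 D3 E3 | B2 C#3 D3 B2 F#2 C#3 D3
That's a consistent down a 2nd shift per cell, and no other grouping gives one.

7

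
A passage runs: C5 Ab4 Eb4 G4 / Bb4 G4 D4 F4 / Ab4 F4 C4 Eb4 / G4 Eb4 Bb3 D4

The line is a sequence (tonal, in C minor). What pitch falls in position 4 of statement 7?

Ab3

Grouping in 4s, the 4th note of each cell is G4, F4, Eb4, D4.
Each moves down a 2nd. Continuing: C4 → Bb3 → Ab3.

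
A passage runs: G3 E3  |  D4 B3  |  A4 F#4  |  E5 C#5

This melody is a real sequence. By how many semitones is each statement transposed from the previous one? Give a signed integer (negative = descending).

Unit = 2 notes; the statements start on G3, D4, A4, E5, moving up a 5th each time.
Counting half-steps from G3 to D4: 7.

7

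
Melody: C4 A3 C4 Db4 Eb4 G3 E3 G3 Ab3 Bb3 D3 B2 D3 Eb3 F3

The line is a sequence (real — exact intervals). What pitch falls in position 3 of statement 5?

E2

With 5-note cells, note 3 of each statement runs C4, G3, D3.
Extending down a 4th: A2 → E2.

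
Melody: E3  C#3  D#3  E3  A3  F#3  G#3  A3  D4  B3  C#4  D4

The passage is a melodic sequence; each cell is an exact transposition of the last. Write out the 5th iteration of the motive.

The 4-note cells begin on E3, A3, D4 — each up a 4th from the last.
Continuing the starts: G4 → C5.
Statement 5 starts on C5 and keeps the same exact contour: C5 A4 B4 C5.

C5 A4 B4 C5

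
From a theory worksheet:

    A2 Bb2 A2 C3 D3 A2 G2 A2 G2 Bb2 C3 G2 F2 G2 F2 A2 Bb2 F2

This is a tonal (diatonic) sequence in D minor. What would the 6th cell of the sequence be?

C2 D2 C2 E2 F2 C2

Taking 6-note groups, the heads are A2, G2, F2: the pattern moves down a 2nd.
Carrying on: E2 → D2 → C2.
From C2 the diatonic shape gives C2 D2 C2 E2 F2 C2.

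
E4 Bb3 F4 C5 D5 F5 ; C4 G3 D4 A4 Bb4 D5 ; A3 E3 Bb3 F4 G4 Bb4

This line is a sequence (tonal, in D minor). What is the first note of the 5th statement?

With a 6-note motive the entries are E4, C4, A3, each down a 3rd from the previous.
Continuing: F3 → D3. Statement 5 starts on D3.

D3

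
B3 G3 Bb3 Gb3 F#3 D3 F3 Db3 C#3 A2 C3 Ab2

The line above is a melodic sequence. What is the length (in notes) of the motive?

4

There are 12 notes; a 4-note unit gives 3 cells:
B3 G3 Bb3 Gb3 | F#3 D3 F3 Db3 | C#3 A2 C3 Ab2
That's a consistent down a 4th shift per cell, and no other grouping gives one.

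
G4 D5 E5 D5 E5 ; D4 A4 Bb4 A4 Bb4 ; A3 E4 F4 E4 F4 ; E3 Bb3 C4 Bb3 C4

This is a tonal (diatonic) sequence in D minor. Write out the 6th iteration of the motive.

Unit = 5 notes; the statements start on G4, D4, A3, E3, moving down a 4th each time.
Carrying on: Bb2 → F2.
So cell 6 is F2 C3 D3 C3 D3.

F2 C3 D3 C3 D3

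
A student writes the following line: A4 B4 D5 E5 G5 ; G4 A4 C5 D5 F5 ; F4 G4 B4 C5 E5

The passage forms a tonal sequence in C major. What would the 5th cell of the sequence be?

The 5-note cells begin on A4, G4, F4 — each down a 2nd from the last.
Continuing the starts: E4 → D4.
From D4 the diatonic shape gives D4 E4 G4 A4 C5.

D4 E4 G4 A4 C5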